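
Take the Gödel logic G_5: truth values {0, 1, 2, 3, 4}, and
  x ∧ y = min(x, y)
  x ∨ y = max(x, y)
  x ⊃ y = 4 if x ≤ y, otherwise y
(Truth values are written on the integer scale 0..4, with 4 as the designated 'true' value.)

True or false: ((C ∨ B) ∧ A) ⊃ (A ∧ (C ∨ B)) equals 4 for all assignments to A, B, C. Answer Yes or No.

At A = 2, B = 1, C = 3, for instance:
C ∨ B = 3 ∨ 1 = 3
(C ∨ B) ∧ A = 3 ∧ 2 = 2
A ∧ (C ∨ B) = 2 ∧ 3 = 2
((C ∨ B) ∧ A) ⊃ (A ∧ (C ∨ B)) = 2 ⊃ 2 = 4
and checking the remaining 124 assignments likewise gives ≥ 4 in every case.

Yes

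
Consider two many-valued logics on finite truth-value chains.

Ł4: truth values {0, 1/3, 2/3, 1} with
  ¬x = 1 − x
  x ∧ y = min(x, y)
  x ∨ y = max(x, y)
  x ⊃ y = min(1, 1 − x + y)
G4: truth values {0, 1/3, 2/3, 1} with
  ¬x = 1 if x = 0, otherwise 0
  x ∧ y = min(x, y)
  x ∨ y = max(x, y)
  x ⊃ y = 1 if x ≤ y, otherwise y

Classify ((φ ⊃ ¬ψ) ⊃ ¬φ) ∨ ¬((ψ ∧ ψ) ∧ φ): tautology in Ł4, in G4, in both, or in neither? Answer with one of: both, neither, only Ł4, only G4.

only G4

In Ł4: at φ = 1/3, ψ = 1/3 the value is 2/3 — not a tautology.
In G4: every assignment gives 1 — tautology.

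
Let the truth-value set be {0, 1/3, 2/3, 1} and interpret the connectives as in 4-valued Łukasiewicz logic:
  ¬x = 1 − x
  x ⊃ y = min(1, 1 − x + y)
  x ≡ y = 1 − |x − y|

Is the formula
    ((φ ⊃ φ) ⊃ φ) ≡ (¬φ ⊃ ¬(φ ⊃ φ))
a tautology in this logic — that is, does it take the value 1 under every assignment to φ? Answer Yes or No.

φ = 0 ↦ 1
φ = 1/3 ↦ 1
φ = 2/3 ↦ 1
φ = 1 ↦ 1
Every assignment gives a value ≥ 1.

Yes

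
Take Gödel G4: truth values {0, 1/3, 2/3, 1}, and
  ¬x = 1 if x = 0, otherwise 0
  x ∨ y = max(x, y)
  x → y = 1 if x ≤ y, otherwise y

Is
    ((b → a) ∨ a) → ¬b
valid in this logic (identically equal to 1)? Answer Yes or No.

Counterexample: take a = 1/3, b = 1/3.
b → a = 1/3 → 1/3 = 1
(b → a) ∨ a = 1 ∨ 1/3 = 1
¬b = ¬1/3 = 0
((b → a) ∨ a) → ¬b = 1 → 0 = 0
This gives 0 ≠ 1.

No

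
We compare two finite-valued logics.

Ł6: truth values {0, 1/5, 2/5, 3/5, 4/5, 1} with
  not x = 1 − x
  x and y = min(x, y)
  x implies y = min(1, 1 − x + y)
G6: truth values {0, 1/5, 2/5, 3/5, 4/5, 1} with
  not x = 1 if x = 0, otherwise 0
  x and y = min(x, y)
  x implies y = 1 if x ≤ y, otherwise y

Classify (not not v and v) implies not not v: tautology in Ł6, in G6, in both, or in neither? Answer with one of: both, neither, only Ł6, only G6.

both

In Ł6: every assignment gives 1 — tautology.
In G6: every assignment gives 1 — tautology.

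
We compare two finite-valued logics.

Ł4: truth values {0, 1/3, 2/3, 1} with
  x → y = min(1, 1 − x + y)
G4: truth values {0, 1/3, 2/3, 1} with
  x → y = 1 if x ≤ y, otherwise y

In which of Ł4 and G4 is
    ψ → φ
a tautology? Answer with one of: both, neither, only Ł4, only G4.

neither

In Ł4: at φ = 0, ψ = 1/3 the value is 2/3 — not a tautology.
In G4: at φ = 0, ψ = 1/3 the value is 0 — not a tautology.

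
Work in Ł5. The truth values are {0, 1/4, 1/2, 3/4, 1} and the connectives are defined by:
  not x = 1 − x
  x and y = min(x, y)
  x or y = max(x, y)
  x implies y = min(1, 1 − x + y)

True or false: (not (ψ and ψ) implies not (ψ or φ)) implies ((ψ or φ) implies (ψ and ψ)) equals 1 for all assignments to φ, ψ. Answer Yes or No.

At φ = 1/2, ψ = 0, for instance:
ψ and ψ = 0 and 0 = 0
not (ψ and ψ) = not 0 = 1
ψ or φ = 0 or 1/2 = 1/2
not (ψ or φ) = not 1/2 = 1/2
not (ψ and ψ) implies not (ψ or φ) = 1 implies 1/2 = 1/2
(ψ or φ) implies (ψ and ψ) = 1/2 implies 0 = 1/2
(not (ψ and ψ) implies not (ψ or φ)) implies ((ψ or φ) implies (ψ and ψ)) = 1/2 implies 1/2 = 1
and checking the remaining 24 assignments likewise gives ≥ 1 in every case.

Yes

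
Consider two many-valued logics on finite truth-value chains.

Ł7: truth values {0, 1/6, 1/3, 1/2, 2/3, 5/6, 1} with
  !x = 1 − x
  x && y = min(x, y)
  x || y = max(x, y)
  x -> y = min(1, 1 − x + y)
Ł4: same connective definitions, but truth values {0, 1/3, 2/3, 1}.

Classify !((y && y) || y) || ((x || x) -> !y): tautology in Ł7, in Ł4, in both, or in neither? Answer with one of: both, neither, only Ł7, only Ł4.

neither

In Ł7: at x = 1/6, y = 1 the value is 5/6 — not a tautology.
In Ł4: at x = 1/3, y = 1 the value is 2/3 — not a tautology.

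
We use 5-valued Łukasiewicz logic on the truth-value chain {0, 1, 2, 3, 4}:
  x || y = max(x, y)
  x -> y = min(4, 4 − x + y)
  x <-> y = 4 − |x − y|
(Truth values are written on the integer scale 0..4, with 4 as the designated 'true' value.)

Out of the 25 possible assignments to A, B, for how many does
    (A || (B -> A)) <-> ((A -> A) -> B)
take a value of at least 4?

3

value 4: 3 assignments (counts)
value 3: 5 assignments
value 2: 6 assignments
value 1: 5 assignments
value 0: 6 assignments
So 3 of the 25 assignments meet the threshold.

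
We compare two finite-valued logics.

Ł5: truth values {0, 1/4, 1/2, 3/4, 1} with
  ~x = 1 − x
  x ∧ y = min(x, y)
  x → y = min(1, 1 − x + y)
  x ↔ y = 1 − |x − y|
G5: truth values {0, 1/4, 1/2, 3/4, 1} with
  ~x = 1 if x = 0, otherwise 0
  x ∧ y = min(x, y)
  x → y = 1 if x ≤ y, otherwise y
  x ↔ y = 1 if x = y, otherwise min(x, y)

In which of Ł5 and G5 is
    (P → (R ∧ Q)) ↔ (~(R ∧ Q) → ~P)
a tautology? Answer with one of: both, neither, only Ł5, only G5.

only Ł5

In Ł5: every assignment gives 1 — tautology.
In G5: at P = 1/2, Q = 1/4, R = 1/4 the value is 1/4 — not a tautology.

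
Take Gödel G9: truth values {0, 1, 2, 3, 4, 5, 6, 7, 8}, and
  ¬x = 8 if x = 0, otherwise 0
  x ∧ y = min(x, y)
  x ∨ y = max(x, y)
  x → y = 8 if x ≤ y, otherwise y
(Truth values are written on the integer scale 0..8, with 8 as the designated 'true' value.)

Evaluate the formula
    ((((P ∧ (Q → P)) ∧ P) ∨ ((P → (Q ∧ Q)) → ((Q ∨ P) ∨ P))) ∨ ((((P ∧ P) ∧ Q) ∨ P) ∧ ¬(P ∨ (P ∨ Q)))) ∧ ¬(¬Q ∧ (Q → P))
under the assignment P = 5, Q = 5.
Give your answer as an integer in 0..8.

5

Q → P = 5 → 5 = 8
P ∧ (Q → P) = 5 ∧ 8 = 5
(P ∧ (Q → P)) ∧ P = 5 ∧ 5 = 5
Q ∧ Q = 5 ∧ 5 = 5
P → (Q ∧ Q) = 5 → 5 = 8
Q ∨ P = 5 ∨ 5 = 5
(Q ∨ P) ∨ P = 5 ∨ 5 = 5
(P → (Q ∧ Q)) → ((Q ∨ P) ∨ P) = 8 → 5 = 5
((P ∧ (Q → P)) ∧ P) ∨ ((P → (Q ∧ Q)) → ((Q ∨ P) ∨ P)) = 5 ∨ 5 = 5
P ∧ P = 5 ∧ 5 = 5
(P ∧ P) ∧ Q = 5 ∧ 5 = 5
((P ∧ P) ∧ Q) ∨ P = 5 ∨ 5 = 5
P ∨ Q = 5 ∨ 5 = 5
P ∨ (P ∨ Q) = 5 ∨ 5 = 5
¬(P ∨ (P ∨ Q)) = ¬5 = 0
(((P ∧ P) ∧ Q) ∨ P) ∧ ¬(P ∨ (P ∨ Q)) = 5 ∧ 0 = 0
(((P ∧ (Q → P)) ∧ P) ∨ ((P → (Q ∧ Q)) → ((Q ∨ P) ∨ P))) ∨ ((((P ∧ P) ∧ Q) ∨ P) ∧ ¬(P ∨ (P ∨ Q))) = 5 ∨ 0 = 5
¬Q = ¬5 = 0
Q → P = 5 → 5 = 8
¬Q ∧ (Q → P) = 0 ∧ 8 = 0
¬(¬Q ∧ (Q → P)) = ¬0 = 8
((((P ∧ (Q → P)) ∧ P) ∨ ((P → (Q ∧ Q)) → ((Q ∨ P) ∨ P))) ∨ ((((P ∧ P) ∧ Q) ∨ P) ∧ ¬(P ∨ (P ∨ Q)))) ∧ ¬(¬Q ∧ (Q → P)) = 5 ∧ 8 = 5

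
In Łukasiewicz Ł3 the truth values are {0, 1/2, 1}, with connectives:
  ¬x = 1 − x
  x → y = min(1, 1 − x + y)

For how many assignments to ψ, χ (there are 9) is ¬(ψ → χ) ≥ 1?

1

ψ = 0, χ = 0 ↦ 0  <
ψ = 0, χ = 1/2 ↦ 0  <
ψ = 0, χ = 1 ↦ 0  <
ψ = 1/2, χ = 0 ↦ 1/2  <
ψ = 1/2, χ = 1/2 ↦ 0  <
ψ = 1/2, χ = 1 ↦ 0  <
ψ = 1, χ = 0 ↦ 1  ≥
ψ = 1, χ = 1/2 ↦ 1/2  <
ψ = 1, χ = 1 ↦ 0  <
So 1 of the 9 assignments meets the threshold.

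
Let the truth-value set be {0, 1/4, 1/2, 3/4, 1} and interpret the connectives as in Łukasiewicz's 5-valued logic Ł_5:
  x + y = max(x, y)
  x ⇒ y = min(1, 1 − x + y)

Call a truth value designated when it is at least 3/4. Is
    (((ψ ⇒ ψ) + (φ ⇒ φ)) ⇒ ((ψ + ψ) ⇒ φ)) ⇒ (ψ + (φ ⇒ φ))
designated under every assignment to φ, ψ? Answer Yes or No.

Yes

At φ = 3/4, ψ = 3/4, for instance:
ψ ⇒ ψ = 3/4 ⇒ 3/4 = 1
φ ⇒ φ = 3/4 ⇒ 3/4 = 1
(ψ ⇒ ψ) + (φ ⇒ φ) = 1 + 1 = 1
ψ + ψ = 3/4 + 3/4 = 3/4
(ψ + ψ) ⇒ φ = 3/4 ⇒ 3/4 = 1
((ψ ⇒ ψ) + (φ ⇒ φ)) ⇒ ((ψ + ψ) ⇒ φ) = 1 ⇒ 1 = 1
φ ⇒ φ = 3/4 ⇒ 3/4 = 1
ψ + (φ ⇒ φ) = 3/4 + 1 = 1
(((ψ ⇒ ψ) + (φ ⇒ φ)) ⇒ ((ψ + ψ) ⇒ φ)) ⇒ (ψ + (φ ⇒ φ)) = 1 ⇒ 1 = 1
and checking the remaining 24 assignments likewise gives ≥ 3/4 in every case.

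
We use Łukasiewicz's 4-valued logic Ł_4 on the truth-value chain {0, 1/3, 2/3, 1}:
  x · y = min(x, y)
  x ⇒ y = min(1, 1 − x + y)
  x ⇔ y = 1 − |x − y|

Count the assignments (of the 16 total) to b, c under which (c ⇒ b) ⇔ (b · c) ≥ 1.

b = 0, c = 0 ↦ 0  <
b = 0, c = 1/3 ↦ 1/3  <
b = 0, c = 2/3 ↦ 2/3  <
b = 0, c = 1 ↦ 1  ≥
b = 1/3, c = 0 ↦ 0  <
b = 1/3, c = 1/3 ↦ 1/3  <
b = 1/3, c = 2/3 ↦ 2/3  <
b = 1/3, c = 1 ↦ 1  ≥
b = 2/3, c = 0 ↦ 0  <
b = 2/3, c = 1/3 ↦ 1/3  <
b = 2/3, c = 2/3 ↦ 2/3  <
b = 2/3, c = 1 ↦ 1  ≥
b = 1, c = 0 ↦ 0  <
b = 1, c = 1/3 ↦ 1/3  <
b = 1, c = 2/3 ↦ 2/3  <
b = 1, c = 1 ↦ 1  ≥
So 4 of the 16 assignments meet the threshold.

4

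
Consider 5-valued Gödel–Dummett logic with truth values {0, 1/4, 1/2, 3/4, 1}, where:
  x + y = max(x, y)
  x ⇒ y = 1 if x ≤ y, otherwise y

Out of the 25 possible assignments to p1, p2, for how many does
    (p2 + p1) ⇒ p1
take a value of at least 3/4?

16

value 1: 15 assignments (counts)
value 3/4: 1 assignment (counts)
value 1/2: 2 assignments
value 1/4: 3 assignments
value 0: 4 assignments
So 16 of the 25 assignments meet the threshold.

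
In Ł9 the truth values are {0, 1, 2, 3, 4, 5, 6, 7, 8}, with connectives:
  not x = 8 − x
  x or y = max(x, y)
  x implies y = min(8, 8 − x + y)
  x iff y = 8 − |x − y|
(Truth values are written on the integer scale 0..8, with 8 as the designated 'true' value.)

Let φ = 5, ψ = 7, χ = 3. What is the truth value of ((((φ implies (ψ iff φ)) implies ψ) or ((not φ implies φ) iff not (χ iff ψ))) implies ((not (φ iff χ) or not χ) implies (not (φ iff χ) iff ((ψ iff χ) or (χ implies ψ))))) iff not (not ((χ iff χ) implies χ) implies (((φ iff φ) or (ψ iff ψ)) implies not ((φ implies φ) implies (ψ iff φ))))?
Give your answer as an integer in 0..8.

5

ψ iff φ = 7 iff 5 = 6
φ implies (ψ iff φ) = 5 implies 6 = 8
(φ implies (ψ iff φ)) implies ψ = 8 implies 7 = 7
not φ = not 5 = 3
not φ implies φ = 3 implies 5 = 8
χ iff ψ = 3 iff 7 = 4
not (χ iff ψ) = not 4 = 4
(not φ implies φ) iff not (χ iff ψ) = 8 iff 4 = 4
((φ implies (ψ iff φ)) implies ψ) or ((not φ implies φ) iff not (χ iff ψ)) = 7 or 4 = 7
φ iff χ = 5 iff 3 = 6
not (φ iff χ) = not 6 = 2
not χ = not 3 = 5
not (φ iff χ) or not χ = 2 or 5 = 5
φ iff χ = 5 iff 3 = 6
not (φ iff χ) = not 6 = 2
ψ iff χ = 7 iff 3 = 4
χ implies ψ = 3 implies 7 = 8
(ψ iff χ) or (χ implies ψ) = 4 or 8 = 8
not (φ iff χ) iff ((ψ iff χ) or (χ implies ψ)) = 2 iff 8 = 2
(not (φ iff χ) or not χ) implies (not (φ iff χ) iff ((ψ iff χ) or (χ implies ψ))) = 5 implies 2 = 5
(((φ implies (ψ iff φ)) implies ψ) or ((not φ implies φ) iff not (χ iff ψ))) implies ((not (φ iff χ) or not χ) implies (not (φ iff χ) iff ((ψ iff χ) or (χ implies ψ)))) = 7 implies 5 = 6
χ iff χ = 3 iff 3 = 8
(χ iff χ) implies χ = 8 implies 3 = 3
not ((χ iff χ) implies χ) = not 3 = 5
φ iff φ = 5 iff 5 = 8
ψ iff ψ = 7 iff 7 = 8
(φ iff φ) or (ψ iff ψ) = 8 or 8 = 8
φ implies φ = 5 implies 5 = 8
ψ iff φ = 7 iff 5 = 6
(φ implies φ) implies (ψ iff φ) = 8 implies 6 = 6
not ((φ implies φ) implies (ψ iff φ)) = not 6 = 2
((φ iff φ) or (ψ iff ψ)) implies not ((φ implies φ) implies (ψ iff φ)) = 8 implies 2 = 2
not ((χ iff χ) implies χ) implies (((φ iff φ) or (ψ iff ψ)) implies not ((φ implies φ) implies (ψ iff φ))) = 5 implies 2 = 5
not (not ((χ iff χ) implies χ) implies (((φ iff φ) or (ψ iff ψ)) implies not ((φ implies φ) implies (ψ iff φ)))) = not 5 = 3
((((φ implies (ψ iff φ)) implies ψ) or ((not φ implies φ) iff not (χ iff ψ))) implies ((not (φ iff χ) or not χ) implies (not (φ iff χ) iff ((ψ iff χ) or (χ implies ψ))))) iff not (not ((χ iff χ) implies χ) implies (((φ iff φ) or (ψ iff ψ)) implies not ((φ implies φ) implies (ψ iff φ)))) = 6 iff 3 = 5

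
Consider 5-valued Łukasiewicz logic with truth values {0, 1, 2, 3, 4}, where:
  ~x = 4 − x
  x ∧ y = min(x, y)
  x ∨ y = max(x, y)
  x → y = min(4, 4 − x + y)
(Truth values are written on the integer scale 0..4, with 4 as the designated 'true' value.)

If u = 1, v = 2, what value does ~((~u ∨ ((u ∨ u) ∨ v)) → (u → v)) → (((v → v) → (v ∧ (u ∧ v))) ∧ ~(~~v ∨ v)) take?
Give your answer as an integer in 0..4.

~u = ~1 = 3
u ∨ u = 1 ∨ 1 = 1
(u ∨ u) ∨ v = 1 ∨ 2 = 2
~u ∨ ((u ∨ u) ∨ v) = 3 ∨ 2 = 3
u → v = 1 → 2 = 4
(~u ∨ ((u ∨ u) ∨ v)) → (u → v) = 3 → 4 = 4
~((~u ∨ ((u ∨ u) ∨ v)) → (u → v)) = ~4 = 0
v → v = 2 → 2 = 4
u ∧ v = 1 ∧ 2 = 1
v ∧ (u ∧ v) = 2 ∧ 1 = 1
(v → v) → (v ∧ (u ∧ v)) = 4 → 1 = 1
~v = ~2 = 2
~~v = ~2 = 2
~~v ∨ v = 2 ∨ 2 = 2
~(~~v ∨ v) = ~2 = 2
((v → v) → (v ∧ (u ∧ v))) ∧ ~(~~v ∨ v) = 1 ∧ 2 = 1
~((~u ∨ ((u ∨ u) ∨ v)) → (u → v)) → (((v → v) → (v ∧ (u ∧ v))) ∧ ~(~~v ∨ v)) = 0 → 1 = 4

4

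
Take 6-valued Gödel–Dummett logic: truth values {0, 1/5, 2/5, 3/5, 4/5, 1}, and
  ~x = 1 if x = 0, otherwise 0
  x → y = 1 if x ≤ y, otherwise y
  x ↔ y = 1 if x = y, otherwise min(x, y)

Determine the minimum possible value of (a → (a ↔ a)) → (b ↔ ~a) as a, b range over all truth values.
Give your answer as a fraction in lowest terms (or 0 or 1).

Take a = 0, b = 0:
a ↔ a = 0 ↔ 0 = 1
a → (a ↔ a) = 0 → 1 = 1
~a = ~0 = 1
b ↔ ~a = 0 ↔ 1 = 0
(a → (a ↔ a)) → (b ↔ ~a) = 1 → 0 = 0
No assignment yields a value below 0, so this is the minimum.

0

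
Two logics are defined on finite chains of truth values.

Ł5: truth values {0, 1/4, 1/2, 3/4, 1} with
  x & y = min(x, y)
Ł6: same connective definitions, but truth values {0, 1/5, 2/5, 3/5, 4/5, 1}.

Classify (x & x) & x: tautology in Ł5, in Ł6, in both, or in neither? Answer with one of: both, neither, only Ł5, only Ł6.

In Ł5: at x = 0 the value is 0 — not a tautology.
In Ł6: at x = 0 the value is 0 — not a tautology.

neither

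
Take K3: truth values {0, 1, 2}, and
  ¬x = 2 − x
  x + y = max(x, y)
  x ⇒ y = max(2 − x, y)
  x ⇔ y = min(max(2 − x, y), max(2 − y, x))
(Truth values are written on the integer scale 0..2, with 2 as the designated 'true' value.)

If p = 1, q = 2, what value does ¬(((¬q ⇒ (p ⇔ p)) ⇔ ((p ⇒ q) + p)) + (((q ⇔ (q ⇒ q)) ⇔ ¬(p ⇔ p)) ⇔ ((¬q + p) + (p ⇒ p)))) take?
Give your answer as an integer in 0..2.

0

¬q = ¬2 = 0
p ⇔ p = 1 ⇔ 1 = 1
¬q ⇒ (p ⇔ p) = 0 ⇒ 1 = 2
p ⇒ q = 1 ⇒ 2 = 2
(p ⇒ q) + p = 2 + 1 = 2
(¬q ⇒ (p ⇔ p)) ⇔ ((p ⇒ q) + p) = 2 ⇔ 2 = 2
q ⇒ q = 2 ⇒ 2 = 2
q ⇔ (q ⇒ q) = 2 ⇔ 2 = 2
p ⇔ p = 1 ⇔ 1 = 1
¬(p ⇔ p) = ¬1 = 1
(q ⇔ (q ⇒ q)) ⇔ ¬(p ⇔ p) = 2 ⇔ 1 = 1
¬q = ¬2 = 0
¬q + p = 0 + 1 = 1
p ⇒ p = 1 ⇒ 1 = 1
(¬q + p) + (p ⇒ p) = 1 + 1 = 1
((q ⇔ (q ⇒ q)) ⇔ ¬(p ⇔ p)) ⇔ ((¬q + p) + (p ⇒ p)) = 1 ⇔ 1 = 1
((¬q ⇒ (p ⇔ p)) ⇔ ((p ⇒ q) + p)) + (((q ⇔ (q ⇒ q)) ⇔ ¬(p ⇔ p)) ⇔ ((¬q + p) + (p ⇒ p))) = 2 + 1 = 2
¬(((¬q ⇒ (p ⇔ p)) ⇔ ((p ⇒ q) + p)) + (((q ⇔ (q ⇒ q)) ⇔ ¬(p ⇔ p)) ⇔ ((¬q + p) + (p ⇒ p)))) = ¬2 = 0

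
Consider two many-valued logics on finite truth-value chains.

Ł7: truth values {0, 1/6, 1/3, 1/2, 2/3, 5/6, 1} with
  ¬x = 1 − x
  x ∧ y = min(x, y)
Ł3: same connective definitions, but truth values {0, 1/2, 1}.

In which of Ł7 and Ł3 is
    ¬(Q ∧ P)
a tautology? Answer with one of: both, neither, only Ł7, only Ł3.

In Ł7: at P = 1/6, Q = 1/6 the value is 5/6 — not a tautology.
In Ł3: at P = 1/2, Q = 1/2 the value is 1/2 — not a tautology.

neither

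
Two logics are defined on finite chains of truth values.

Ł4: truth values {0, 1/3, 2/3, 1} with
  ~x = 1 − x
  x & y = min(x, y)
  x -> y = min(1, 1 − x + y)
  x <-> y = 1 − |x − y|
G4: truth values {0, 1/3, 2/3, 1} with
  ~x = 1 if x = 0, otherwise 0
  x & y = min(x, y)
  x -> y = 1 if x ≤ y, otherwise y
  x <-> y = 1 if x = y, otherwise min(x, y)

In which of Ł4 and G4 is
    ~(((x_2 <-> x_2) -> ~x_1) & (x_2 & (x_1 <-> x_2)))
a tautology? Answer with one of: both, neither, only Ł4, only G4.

only G4

In Ł4: at x_1 = 0, x_2 = 1/3 the value is 2/3 — not a tautology.
In G4: every assignment gives 1 — tautology.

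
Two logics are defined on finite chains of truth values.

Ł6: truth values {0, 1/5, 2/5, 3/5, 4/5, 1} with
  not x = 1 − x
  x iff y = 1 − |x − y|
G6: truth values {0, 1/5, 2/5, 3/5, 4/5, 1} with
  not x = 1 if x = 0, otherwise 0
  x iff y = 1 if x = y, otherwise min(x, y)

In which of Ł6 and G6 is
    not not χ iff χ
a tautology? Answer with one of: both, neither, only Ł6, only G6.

only Ł6

In Ł6: every assignment gives 1 — tautology.
In G6: at χ = 1/5 the value is 1/5 — not a tautology.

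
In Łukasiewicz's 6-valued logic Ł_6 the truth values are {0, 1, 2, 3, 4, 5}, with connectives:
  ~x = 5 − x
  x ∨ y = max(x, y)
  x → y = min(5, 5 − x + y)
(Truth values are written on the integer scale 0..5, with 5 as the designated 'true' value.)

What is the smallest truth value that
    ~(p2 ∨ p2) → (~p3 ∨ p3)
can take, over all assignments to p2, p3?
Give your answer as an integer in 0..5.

3

Take p2 = 0, p3 = 2:
p2 ∨ p2 = 0 ∨ 0 = 0
~(p2 ∨ p2) = ~0 = 5
~p3 = ~2 = 3
~p3 ∨ p3 = 3 ∨ 2 = 3
~(p2 ∨ p2) → (~p3 ∨ p3) = 5 → 3 = 3
No assignment yields a value below 3, so this is the minimum.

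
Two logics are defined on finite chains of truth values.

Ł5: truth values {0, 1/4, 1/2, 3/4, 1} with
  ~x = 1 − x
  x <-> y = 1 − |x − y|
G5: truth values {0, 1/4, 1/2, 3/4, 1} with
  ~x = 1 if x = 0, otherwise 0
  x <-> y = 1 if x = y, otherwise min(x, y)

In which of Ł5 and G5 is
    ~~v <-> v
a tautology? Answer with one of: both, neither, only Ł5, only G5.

In Ł5: every assignment gives 1 — tautology.
In G5: at v = 1/4 the value is 1/4 — not a tautology.

only Ł5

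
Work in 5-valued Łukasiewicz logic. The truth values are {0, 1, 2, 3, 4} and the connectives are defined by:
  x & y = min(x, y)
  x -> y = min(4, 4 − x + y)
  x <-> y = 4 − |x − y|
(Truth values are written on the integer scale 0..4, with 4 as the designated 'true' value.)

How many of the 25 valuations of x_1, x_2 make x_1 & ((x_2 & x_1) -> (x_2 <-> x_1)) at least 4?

5

value 4: 5 assignments (counts)
value 3: 5 assignments
value 2: 5 assignments
value 1: 5 assignments
value 0: 5 assignments
So 5 of the 25 assignments meet the threshold.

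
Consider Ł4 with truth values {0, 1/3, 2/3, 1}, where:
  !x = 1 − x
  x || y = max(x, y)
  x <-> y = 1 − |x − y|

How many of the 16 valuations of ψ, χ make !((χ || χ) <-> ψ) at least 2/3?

6

ψ = 0, χ = 0 ↦ 0  <
ψ = 0, χ = 1/3 ↦ 1/3  <
ψ = 0, χ = 2/3 ↦ 2/3  ≥
ψ = 0, χ = 1 ↦ 1  ≥
ψ = 1/3, χ = 0 ↦ 1/3  <
ψ = 1/3, χ = 1/3 ↦ 0  <
ψ = 1/3, χ = 2/3 ↦ 1/3  <
ψ = 1/3, χ = 1 ↦ 2/3  ≥
ψ = 2/3, χ = 0 ↦ 2/3  ≥
ψ = 2/3, χ = 1/3 ↦ 1/3  <
ψ = 2/3, χ = 2/3 ↦ 0  <
ψ = 2/3, χ = 1 ↦ 1/3  <
ψ = 1, χ = 0 ↦ 1  ≥
ψ = 1, χ = 1/3 ↦ 2/3  ≥
ψ = 1, χ = 2/3 ↦ 1/3  <
ψ = 1, χ = 1 ↦ 0  <
So 6 of the 16 assignments meet the threshold.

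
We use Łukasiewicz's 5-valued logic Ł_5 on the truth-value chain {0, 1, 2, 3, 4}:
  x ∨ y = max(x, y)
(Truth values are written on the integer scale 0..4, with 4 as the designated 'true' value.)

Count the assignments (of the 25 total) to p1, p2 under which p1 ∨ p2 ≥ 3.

16

value 4: 9 assignments (counts)
value 3: 7 assignments (counts)
value 2: 5 assignments
value 1: 3 assignments
value 0: 1 assignment
So 16 of the 25 assignments meet the threshold.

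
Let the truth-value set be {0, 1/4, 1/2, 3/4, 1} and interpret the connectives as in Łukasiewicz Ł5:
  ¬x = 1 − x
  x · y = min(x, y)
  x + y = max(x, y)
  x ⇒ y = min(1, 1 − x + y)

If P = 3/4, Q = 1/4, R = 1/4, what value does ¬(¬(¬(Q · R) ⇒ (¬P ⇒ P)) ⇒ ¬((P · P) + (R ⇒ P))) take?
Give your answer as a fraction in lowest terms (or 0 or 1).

0

Q · R = 1/4 · 1/4 = 1/4
¬(Q · R) = ¬1/4 = 3/4
¬P = ¬3/4 = 1/4
¬P ⇒ P = 1/4 ⇒ 3/4 = 1
¬(Q · R) ⇒ (¬P ⇒ P) = 3/4 ⇒ 1 = 1
¬(¬(Q · R) ⇒ (¬P ⇒ P)) = ¬1 = 0
P · P = 3/4 · 3/4 = 3/4
R ⇒ P = 1/4 ⇒ 3/4 = 1
(P · P) + (R ⇒ P) = 3/4 + 1 = 1
¬((P · P) + (R ⇒ P)) = ¬1 = 0
¬(¬(Q · R) ⇒ (¬P ⇒ P)) ⇒ ¬((P · P) + (R ⇒ P)) = 0 ⇒ 0 = 1
¬(¬(¬(Q · R) ⇒ (¬P ⇒ P)) ⇒ ¬((P · P) + (R ⇒ P))) = ¬1 = 0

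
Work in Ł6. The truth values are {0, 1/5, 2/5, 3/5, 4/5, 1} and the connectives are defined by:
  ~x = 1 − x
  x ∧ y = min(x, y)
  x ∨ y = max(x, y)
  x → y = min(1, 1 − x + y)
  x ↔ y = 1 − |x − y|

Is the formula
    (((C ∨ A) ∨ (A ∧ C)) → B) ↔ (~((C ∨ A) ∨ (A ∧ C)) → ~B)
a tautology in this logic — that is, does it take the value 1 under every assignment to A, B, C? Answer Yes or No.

Counterexample: take A = 0, B = 0, C = 1/5.
C ∨ A = 1/5 ∨ 0 = 1/5
A ∧ C = 0 ∧ 1/5 = 0
(C ∨ A) ∨ (A ∧ C) = 1/5 ∨ 0 = 1/5
((C ∨ A) ∨ (A ∧ C)) → B = 1/5 → 0 = 4/5
C ∨ A = 1/5 ∨ 0 = 1/5
A ∧ C = 0 ∧ 1/5 = 0
(C ∨ A) ∨ (A ∧ C) = 1/5 ∨ 0 = 1/5
~((C ∨ A) ∨ (A ∧ C)) = ~1/5 = 4/5
~B = ~0 = 1
~((C ∨ A) ∨ (A ∧ C)) → ~B = 4/5 → 1 = 1
(((C ∨ A) ∨ (A ∧ C)) → B) ↔ (~((C ∨ A) ∨ (A ∧ C)) → ~B) = 4/5 ↔ 1 = 4/5
This gives 4/5 ≠ 1.

No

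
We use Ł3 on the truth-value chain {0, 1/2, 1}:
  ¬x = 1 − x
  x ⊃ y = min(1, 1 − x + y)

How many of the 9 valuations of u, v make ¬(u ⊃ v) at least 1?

u = 0, v = 0 ↦ 0  <
u = 0, v = 1/2 ↦ 0  <
u = 0, v = 1 ↦ 0  <
u = 1/2, v = 0 ↦ 1/2  <
u = 1/2, v = 1/2 ↦ 0  <
u = 1/2, v = 1 ↦ 0  <
u = 1, v = 0 ↦ 1  ≥
u = 1, v = 1/2 ↦ 1/2  <
u = 1, v = 1 ↦ 0  <
So 1 of the 9 assignments meets the threshold.

1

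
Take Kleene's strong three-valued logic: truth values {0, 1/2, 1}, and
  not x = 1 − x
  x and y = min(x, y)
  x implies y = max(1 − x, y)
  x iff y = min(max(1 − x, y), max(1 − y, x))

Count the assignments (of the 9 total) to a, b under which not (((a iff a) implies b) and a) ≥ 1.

a = 0, b = 0 ↦ 1  ≥
a = 0, b = 1/2 ↦ 1  ≥
a = 0, b = 1 ↦ 1  ≥
a = 1/2, b = 0 ↦ 1/2  <
a = 1/2, b = 1/2 ↦ 1/2  <
a = 1/2, b = 1 ↦ 1/2  <
a = 1, b = 0 ↦ 1  ≥
a = 1, b = 1/2 ↦ 1/2  <
a = 1, b = 1 ↦ 0  <
So 4 of the 9 assignments meet the threshold.

4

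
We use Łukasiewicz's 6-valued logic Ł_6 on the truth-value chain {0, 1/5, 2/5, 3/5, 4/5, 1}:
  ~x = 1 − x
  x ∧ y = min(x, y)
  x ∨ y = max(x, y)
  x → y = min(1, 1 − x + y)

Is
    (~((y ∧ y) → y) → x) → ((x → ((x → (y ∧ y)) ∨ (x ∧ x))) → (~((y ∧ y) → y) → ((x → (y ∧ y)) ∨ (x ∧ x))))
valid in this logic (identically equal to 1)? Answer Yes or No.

Yes

At x = 3/5, y = 1/5, for instance:
y ∧ y = 1/5 ∧ 1/5 = 1/5
(y ∧ y) → y = 1/5 → 1/5 = 1
~((y ∧ y) → y) = ~1 = 0
~((y ∧ y) → y) → x = 0 → 3/5 = 1
y ∧ y = 1/5 ∧ 1/5 = 1/5
x → (y ∧ y) = 3/5 → 1/5 = 3/5
x ∧ x = 3/5 ∧ 3/5 = 3/5
(x → (y ∧ y)) ∨ (x ∧ x) = 3/5 ∨ 3/5 = 3/5
x → ((x → (y ∧ y)) ∨ (x ∧ x)) = 3/5 → 3/5 = 1
~((y ∧ y) → y) → ((x → (y ∧ y)) ∨ (x ∧ x)) = 0 → 3/5 = 1
(x → ((x → (y ∧ y)) ∨ (x ∧ x))) → (~((y ∧ y) → y) → ((x → (y ∧ y)) ∨ (x ∧ x))) = 1 → 1 = 1
(~((y ∧ y) → y) → x) → ((x → ((x → (y ∧ y)) ∨ (x ∧ x))) → (~((y ∧ y) → y) → ((x → (y ∧ y)) ∨ (x ∧ x)))) = 1 → 1 = 1
and checking the remaining 35 assignments likewise gives ≥ 1 in every case.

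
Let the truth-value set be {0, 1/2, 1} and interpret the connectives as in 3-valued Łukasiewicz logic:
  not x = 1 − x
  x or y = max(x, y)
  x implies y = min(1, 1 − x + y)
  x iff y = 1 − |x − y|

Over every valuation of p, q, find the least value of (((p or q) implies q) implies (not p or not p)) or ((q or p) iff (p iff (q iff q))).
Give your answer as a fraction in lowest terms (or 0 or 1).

1/2

Take p = 1/2, q = 1:
p or q = 1/2 or 1 = 1
(p or q) implies q = 1 implies 1 = 1
not p = not 1/2 = 1/2
not p = not 1/2 = 1/2
not p or not p = 1/2 or 1/2 = 1/2
((p or q) implies q) implies (not p or not p) = 1 implies 1/2 = 1/2
q or p = 1 or 1/2 = 1
q iff q = 1 iff 1 = 1
p iff (q iff q) = 1/2 iff 1 = 1/2
(q or p) iff (p iff (q iff q)) = 1 iff 1/2 = 1/2
(((p or q) implies q) implies (not p or not p)) or ((q or p) iff (p iff (q iff q))) = 1/2 or 1/2 = 1/2
No assignment yields a value below 1/2, so this is the minimum.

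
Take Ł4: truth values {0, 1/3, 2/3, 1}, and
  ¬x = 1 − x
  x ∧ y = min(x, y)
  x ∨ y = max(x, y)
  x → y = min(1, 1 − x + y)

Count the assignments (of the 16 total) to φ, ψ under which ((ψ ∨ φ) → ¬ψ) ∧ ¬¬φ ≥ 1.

φ = 0, ψ = 0 ↦ 0  <
φ = 0, ψ = 1/3 ↦ 0  <
φ = 0, ψ = 2/3 ↦ 0  <
φ = 0, ψ = 1 ↦ 0  <
φ = 1/3, ψ = 0 ↦ 1/3  <
φ = 1/3, ψ = 1/3 ↦ 1/3  <
φ = 1/3, ψ = 2/3 ↦ 1/3  <
φ = 1/3, ψ = 1 ↦ 0  <
φ = 2/3, ψ = 0 ↦ 2/3  <
φ = 2/3, ψ = 1/3 ↦ 2/3  <
φ = 2/3, ψ = 2/3 ↦ 2/3  <
φ = 2/3, ψ = 1 ↦ 0  <
φ = 1, ψ = 0 ↦ 1  ≥
φ = 1, ψ = 1/3 ↦ 2/3  <
φ = 1, ψ = 2/3 ↦ 1/3  <
φ = 1, ψ = 1 ↦ 0  <
So 1 of the 16 assignments meets the threshold.

1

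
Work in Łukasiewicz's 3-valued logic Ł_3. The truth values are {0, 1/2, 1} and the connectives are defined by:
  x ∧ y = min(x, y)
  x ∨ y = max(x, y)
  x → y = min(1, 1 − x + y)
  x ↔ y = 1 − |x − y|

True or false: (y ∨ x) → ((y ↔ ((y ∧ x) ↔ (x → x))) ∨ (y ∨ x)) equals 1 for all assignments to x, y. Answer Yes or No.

Yes

x = 0, y = 0 ↦ 1
x = 0, y = 1/2 ↦ 1
x = 0, y = 1 ↦ 1
x = 1/2, y = 0 ↦ 1
x = 1/2, y = 1/2 ↦ 1
x = 1/2, y = 1 ↦ 1
x = 1, y = 0 ↦ 1
x = 1, y = 1/2 ↦ 1
x = 1, y = 1 ↦ 1
Every assignment gives a value ≥ 1.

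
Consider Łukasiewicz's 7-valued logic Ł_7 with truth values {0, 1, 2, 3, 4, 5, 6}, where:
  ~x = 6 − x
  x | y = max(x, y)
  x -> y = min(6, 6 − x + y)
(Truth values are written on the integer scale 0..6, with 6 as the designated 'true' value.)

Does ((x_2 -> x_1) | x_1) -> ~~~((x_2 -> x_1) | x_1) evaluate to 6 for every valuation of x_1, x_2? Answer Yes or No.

No

Counterexample: take x_1 = 0, x_2 = 0.
x_2 -> x_1 = 0 -> 0 = 6
(x_2 -> x_1) | x_1 = 6 | 0 = 6
x_2 -> x_1 = 0 -> 0 = 6
(x_2 -> x_1) | x_1 = 6 | 0 = 6
~((x_2 -> x_1) | x_1) = ~6 = 0
~~((x_2 -> x_1) | x_1) = ~0 = 6
~~~((x_2 -> x_1) | x_1) = ~6 = 0
((x_2 -> x_1) | x_1) -> ~~~((x_2 -> x_1) | x_1) = 6 -> 0 = 0
This gives 0 ≠ 6.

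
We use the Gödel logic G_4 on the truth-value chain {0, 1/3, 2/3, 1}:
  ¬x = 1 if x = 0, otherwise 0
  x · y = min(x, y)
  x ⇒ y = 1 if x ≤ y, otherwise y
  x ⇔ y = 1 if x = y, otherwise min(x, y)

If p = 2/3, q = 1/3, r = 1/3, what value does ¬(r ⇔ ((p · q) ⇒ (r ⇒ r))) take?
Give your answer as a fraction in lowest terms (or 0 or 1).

0

p · q = 2/3 · 1/3 = 1/3
r ⇒ r = 1/3 ⇒ 1/3 = 1
(p · q) ⇒ (r ⇒ r) = 1/3 ⇒ 1 = 1
r ⇔ ((p · q) ⇒ (r ⇒ r)) = 1/3 ⇔ 1 = 1/3
¬(r ⇔ ((p · q) ⇒ (r ⇒ r))) = ¬1/3 = 0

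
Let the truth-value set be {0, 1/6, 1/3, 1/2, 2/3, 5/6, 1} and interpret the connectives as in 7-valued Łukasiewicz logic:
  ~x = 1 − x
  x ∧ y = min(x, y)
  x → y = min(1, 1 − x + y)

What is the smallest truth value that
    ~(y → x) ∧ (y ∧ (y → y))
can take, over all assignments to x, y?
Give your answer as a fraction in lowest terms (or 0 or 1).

0

Take x = 0, y = 0:
y → x = 0 → 0 = 1
~(y → x) = ~1 = 0
y → y = 0 → 0 = 1
y ∧ (y → y) = 0 ∧ 1 = 0
~(y → x) ∧ (y ∧ (y → y)) = 0 ∧ 0 = 0
No assignment yields a value below 0, so this is the minimum.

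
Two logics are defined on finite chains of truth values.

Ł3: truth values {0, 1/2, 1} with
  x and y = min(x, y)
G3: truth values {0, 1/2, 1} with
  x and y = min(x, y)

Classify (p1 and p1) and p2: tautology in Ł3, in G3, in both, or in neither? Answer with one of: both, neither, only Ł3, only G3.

neither

In Ł3: at p1 = 0, p2 = 0 the value is 0 — not a tautology.
In G3: at p1 = 0, p2 = 0 the value is 0 — not a tautology.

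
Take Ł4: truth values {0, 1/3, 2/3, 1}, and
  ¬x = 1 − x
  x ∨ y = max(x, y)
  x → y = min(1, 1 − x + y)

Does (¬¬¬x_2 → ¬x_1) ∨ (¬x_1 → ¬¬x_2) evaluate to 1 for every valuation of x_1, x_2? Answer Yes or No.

No

Counterexample: take x_1 = 1/3, x_2 = 0.
¬x_2 = ¬0 = 1
¬¬x_2 = ¬1 = 0
¬¬¬x_2 = ¬0 = 1
¬x_1 = ¬1/3 = 2/3
¬¬¬x_2 → ¬x_1 = 1 → 2/3 = 2/3
¬x_1 = ¬1/3 = 2/3
¬x_2 = ¬0 = 1
¬¬x_2 = ¬1 = 0
¬x_1 → ¬¬x_2 = 2/3 → 0 = 1/3
(¬¬¬x_2 → ¬x_1) ∨ (¬x_1 → ¬¬x_2) = 2/3 ∨ 1/3 = 2/3
This gives 2/3 ≠ 1.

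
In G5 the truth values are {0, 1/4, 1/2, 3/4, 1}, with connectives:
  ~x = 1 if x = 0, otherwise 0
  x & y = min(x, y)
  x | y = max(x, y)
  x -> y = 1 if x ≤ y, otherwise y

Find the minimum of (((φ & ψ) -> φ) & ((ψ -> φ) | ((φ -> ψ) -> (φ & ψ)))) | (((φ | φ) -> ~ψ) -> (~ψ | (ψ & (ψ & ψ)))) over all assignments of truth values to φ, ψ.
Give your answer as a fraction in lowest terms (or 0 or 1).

1/4

Take φ = 0, ψ = 1/4:
φ & ψ = 0 & 1/4 = 0
(φ & ψ) -> φ = 0 -> 0 = 1
ψ -> φ = 1/4 -> 0 = 0
φ -> ψ = 0 -> 1/4 = 1
φ & ψ = 0 & 1/4 = 0
(φ -> ψ) -> (φ & ψ) = 1 -> 0 = 0
(ψ -> φ) | ((φ -> ψ) -> (φ & ψ)) = 0 | 0 = 0
((φ & ψ) -> φ) & ((ψ -> φ) | ((φ -> ψ) -> (φ & ψ))) = 1 & 0 = 0
φ | φ = 0 | 0 = 0
~ψ = ~1/4 = 0
(φ | φ) -> ~ψ = 0 -> 0 = 1
~ψ = ~1/4 = 0
ψ & ψ = 1/4 & 1/4 = 1/4
ψ & (ψ & ψ) = 1/4 & 1/4 = 1/4
~ψ | (ψ & (ψ & ψ)) = 0 | 1/4 = 1/4
((φ | φ) -> ~ψ) -> (~ψ | (ψ & (ψ & ψ))) = 1 -> 1/4 = 1/4
(((φ & ψ) -> φ) & ((ψ -> φ) | ((φ -> ψ) -> (φ & ψ)))) | (((φ | φ) -> ~ψ) -> (~ψ | (ψ & (ψ & ψ)))) = 0 | 1/4 = 1/4
No assignment yields a value below 1/4, so this is the minimum.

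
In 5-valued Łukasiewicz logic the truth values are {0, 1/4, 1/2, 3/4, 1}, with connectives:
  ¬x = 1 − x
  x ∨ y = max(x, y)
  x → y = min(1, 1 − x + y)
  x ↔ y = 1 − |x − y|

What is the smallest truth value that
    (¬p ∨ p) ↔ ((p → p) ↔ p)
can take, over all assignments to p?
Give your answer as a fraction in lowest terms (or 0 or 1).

0

Take p = 0:
¬p = ¬0 = 1
¬p ∨ p = 1 ∨ 0 = 1
p → p = 0 → 0 = 1
(p → p) ↔ p = 1 ↔ 0 = 0
(¬p ∨ p) ↔ ((p → p) ↔ p) = 1 ↔ 0 = 0
No assignment yields a value below 0, so this is the minimum.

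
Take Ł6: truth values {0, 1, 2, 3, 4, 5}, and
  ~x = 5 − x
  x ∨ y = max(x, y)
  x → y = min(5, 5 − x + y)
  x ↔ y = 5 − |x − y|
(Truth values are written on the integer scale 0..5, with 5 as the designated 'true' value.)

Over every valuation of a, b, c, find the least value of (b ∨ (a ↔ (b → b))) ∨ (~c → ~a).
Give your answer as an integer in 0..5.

3

Take a = 2, b = 0, c = 0:
b → b = 0 → 0 = 5
a ↔ (b → b) = 2 ↔ 5 = 2
b ∨ (a ↔ (b → b)) = 0 ∨ 2 = 2
~c = ~0 = 5
~a = ~2 = 3
~c → ~a = 5 → 3 = 3
(b ∨ (a ↔ (b → b))) ∨ (~c → ~a) = 2 ∨ 3 = 3
No assignment yields a value below 3, so this is the minimum.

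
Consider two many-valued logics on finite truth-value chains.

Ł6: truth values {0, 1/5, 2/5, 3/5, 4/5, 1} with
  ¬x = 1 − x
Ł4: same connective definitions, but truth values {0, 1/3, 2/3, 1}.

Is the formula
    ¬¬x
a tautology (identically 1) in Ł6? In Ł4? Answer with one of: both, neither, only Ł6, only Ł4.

neither

In Ł6: at x = 0 the value is 0 — not a tautology.
In Ł4: at x = 0 the value is 0 — not a tautology.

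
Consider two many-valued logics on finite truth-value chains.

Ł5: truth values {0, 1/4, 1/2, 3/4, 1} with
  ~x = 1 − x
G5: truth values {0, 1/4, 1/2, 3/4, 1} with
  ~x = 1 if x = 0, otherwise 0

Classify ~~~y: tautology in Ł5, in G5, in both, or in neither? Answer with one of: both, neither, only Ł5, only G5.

In Ł5: at y = 1/4 the value is 3/4 — not a tautology.
In G5: at y = 1/4 the value is 0 — not a tautology.

neither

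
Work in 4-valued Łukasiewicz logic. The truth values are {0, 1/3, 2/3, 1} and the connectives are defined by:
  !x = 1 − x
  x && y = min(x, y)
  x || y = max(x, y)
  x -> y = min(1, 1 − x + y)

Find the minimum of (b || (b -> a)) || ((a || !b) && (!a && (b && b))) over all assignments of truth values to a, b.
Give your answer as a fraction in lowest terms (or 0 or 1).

2/3

Take a = 0, b = 1/3:
b -> a = 1/3 -> 0 = 2/3
b || (b -> a) = 1/3 || 2/3 = 2/3
!b = !1/3 = 2/3
a || !b = 0 || 2/3 = 2/3
!a = !0 = 1
b && b = 1/3 && 1/3 = 1/3
!a && (b && b) = 1 && 1/3 = 1/3
(a || !b) && (!a && (b && b)) = 2/3 && 1/3 = 1/3
(b || (b -> a)) || ((a || !b) && (!a && (b && b))) = 2/3 || 1/3 = 2/3
No assignment yields a value below 2/3, so this is the minimum.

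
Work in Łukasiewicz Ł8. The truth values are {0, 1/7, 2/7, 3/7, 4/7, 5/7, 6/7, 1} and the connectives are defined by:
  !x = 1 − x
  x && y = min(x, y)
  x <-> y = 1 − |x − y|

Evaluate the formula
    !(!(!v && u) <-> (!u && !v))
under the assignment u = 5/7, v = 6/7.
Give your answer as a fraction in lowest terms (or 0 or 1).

5/7

!v = !6/7 = 1/7
!v && u = 1/7 && 5/7 = 1/7
!(!v && u) = !1/7 = 6/7
!u = !5/7 = 2/7
!v = !6/7 = 1/7
!u && !v = 2/7 && 1/7 = 1/7
!(!v && u) <-> (!u && !v) = 6/7 <-> 1/7 = 2/7
!(!(!v && u) <-> (!u && !v)) = !2/7 = 5/7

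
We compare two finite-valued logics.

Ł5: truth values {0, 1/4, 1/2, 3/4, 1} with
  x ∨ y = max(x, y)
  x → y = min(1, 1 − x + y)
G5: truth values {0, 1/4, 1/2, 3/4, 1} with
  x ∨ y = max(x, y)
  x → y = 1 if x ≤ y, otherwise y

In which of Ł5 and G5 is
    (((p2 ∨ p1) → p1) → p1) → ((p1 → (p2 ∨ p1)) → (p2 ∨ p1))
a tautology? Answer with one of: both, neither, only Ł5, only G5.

only Ł5

In Ł5: every assignment gives 1 — tautology.
In G5: at p1 = 0, p2 = 1/4 the value is 1/4 — not a tautology.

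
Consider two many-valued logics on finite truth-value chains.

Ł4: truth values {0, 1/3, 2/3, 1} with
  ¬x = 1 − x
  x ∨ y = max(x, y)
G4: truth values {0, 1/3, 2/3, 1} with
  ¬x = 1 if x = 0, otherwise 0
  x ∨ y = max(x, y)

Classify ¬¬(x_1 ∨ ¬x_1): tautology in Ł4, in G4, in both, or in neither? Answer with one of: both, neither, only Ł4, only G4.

In Ł4: at x_1 = 1/3 the value is 2/3 — not a tautology.
In G4: every assignment gives 1 — tautology.

only G4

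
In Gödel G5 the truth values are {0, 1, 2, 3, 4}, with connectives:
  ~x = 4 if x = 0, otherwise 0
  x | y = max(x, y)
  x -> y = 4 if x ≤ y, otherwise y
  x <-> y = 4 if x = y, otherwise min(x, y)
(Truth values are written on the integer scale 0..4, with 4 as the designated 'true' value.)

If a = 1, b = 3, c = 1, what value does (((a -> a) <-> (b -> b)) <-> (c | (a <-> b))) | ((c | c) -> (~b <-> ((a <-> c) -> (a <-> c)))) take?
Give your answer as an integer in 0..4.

a -> a = 1 -> 1 = 4
b -> b = 3 -> 3 = 4
(a -> a) <-> (b -> b) = 4 <-> 4 = 4
a <-> b = 1 <-> 3 = 1
c | (a <-> b) = 1 | 1 = 1
((a -> a) <-> (b -> b)) <-> (c | (a <-> b)) = 4 <-> 1 = 1
c | c = 1 | 1 = 1
~b = ~3 = 0
a <-> c = 1 <-> 1 = 4
a <-> c = 1 <-> 1 = 4
(a <-> c) -> (a <-> c) = 4 -> 4 = 4
~b <-> ((a <-> c) -> (a <-> c)) = 0 <-> 4 = 0
(c | c) -> (~b <-> ((a <-> c) -> (a <-> c))) = 1 -> 0 = 0
(((a -> a) <-> (b -> b)) <-> (c | (a <-> b))) | ((c | c) -> (~b <-> ((a <-> c) -> (a <-> c)))) = 1 | 0 = 1

1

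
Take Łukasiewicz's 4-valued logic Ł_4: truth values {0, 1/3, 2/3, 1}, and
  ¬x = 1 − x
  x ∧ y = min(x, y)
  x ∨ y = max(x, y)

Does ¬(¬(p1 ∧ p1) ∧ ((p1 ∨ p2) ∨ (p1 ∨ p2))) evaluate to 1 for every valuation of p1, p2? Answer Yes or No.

Counterexample: take p1 = 0, p2 = 1/3.
p1 ∧ p1 = 0 ∧ 0 = 0
¬(p1 ∧ p1) = ¬0 = 1
p1 ∨ p2 = 0 ∨ 1/3 = 1/3
p1 ∨ p2 = 0 ∨ 1/3 = 1/3
(p1 ∨ p2) ∨ (p1 ∨ p2) = 1/3 ∨ 1/3 = 1/3
¬(p1 ∧ p1) ∧ ((p1 ∨ p2) ∨ (p1 ∨ p2)) = 1 ∧ 1/3 = 1/3
¬(¬(p1 ∧ p1) ∧ ((p1 ∨ p2) ∨ (p1 ∨ p2))) = ¬1/3 = 2/3
This gives 2/3 ≠ 1.

No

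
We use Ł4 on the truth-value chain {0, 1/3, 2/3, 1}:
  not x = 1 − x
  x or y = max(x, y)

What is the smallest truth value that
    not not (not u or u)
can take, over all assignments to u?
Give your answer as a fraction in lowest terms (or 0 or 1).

Take u = 1/3:
not u = not 1/3 = 2/3
not u or u = 2/3 or 1/3 = 2/3
not (not u or u) = not 2/3 = 1/3
not not (not u or u) = not 1/3 = 2/3
No assignment yields a value below 2/3, so this is the minimum.

2/3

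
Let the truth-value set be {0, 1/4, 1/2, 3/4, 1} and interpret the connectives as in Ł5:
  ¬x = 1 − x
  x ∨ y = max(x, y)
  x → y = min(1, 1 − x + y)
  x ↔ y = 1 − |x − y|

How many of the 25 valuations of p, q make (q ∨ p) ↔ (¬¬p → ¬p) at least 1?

3

value 1: 3 assignments (counts)
value 3/4: 7 assignments
value 1/2: 6 assignments
value 1/4: 3 assignments
value 0: 6 assignments
So 3 of the 25 assignments meet the threshold.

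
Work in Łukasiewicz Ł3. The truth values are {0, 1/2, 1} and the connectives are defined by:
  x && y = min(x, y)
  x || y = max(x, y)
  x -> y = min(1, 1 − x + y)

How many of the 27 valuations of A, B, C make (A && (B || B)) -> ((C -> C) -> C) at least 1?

value 1: 22 assignments (counts)
value 1/2: 4 assignments
value 0: 1 assignment
So 22 of the 27 assignments meet the threshold.

22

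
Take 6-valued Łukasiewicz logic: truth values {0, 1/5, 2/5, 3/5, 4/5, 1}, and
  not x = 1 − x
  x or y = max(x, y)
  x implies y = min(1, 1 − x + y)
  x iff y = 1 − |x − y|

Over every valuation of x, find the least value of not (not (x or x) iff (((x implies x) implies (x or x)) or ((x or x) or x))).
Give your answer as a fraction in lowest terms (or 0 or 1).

1/5

Take x = 2/5:
x or x = 2/5 or 2/5 = 2/5
not (x or x) = not 2/5 = 3/5
x implies x = 2/5 implies 2/5 = 1
x or x = 2/5 or 2/5 = 2/5
(x implies x) implies (x or x) = 1 implies 2/5 = 2/5
x or x = 2/5 or 2/5 = 2/5
(x or x) or x = 2/5 or 2/5 = 2/5
((x implies x) implies (x or x)) or ((x or x) or x) = 2/5 or 2/5 = 2/5
not (x or x) iff (((x implies x) implies (x or x)) or ((x or x) or x)) = 3/5 iff 2/5 = 4/5
not (not (x or x) iff (((x implies x) implies (x or x)) or ((x or x) or x))) = not 4/5 = 1/5
No assignment yields a value below 1/5, so this is the minimum.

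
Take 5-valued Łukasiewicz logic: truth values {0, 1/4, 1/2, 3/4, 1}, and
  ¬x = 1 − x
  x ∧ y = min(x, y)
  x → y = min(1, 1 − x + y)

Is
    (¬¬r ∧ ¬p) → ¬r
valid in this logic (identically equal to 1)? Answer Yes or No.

Counterexample: take p = 0, r = 3/4.
¬r = ¬3/4 = 1/4
¬¬r = ¬1/4 = 3/4
¬p = ¬0 = 1
¬¬r ∧ ¬p = 3/4 ∧ 1 = 3/4
¬r = ¬3/4 = 1/4
(¬¬r ∧ ¬p) → ¬r = 3/4 → 1/4 = 1/2
This gives 1/2 ≠ 1.

No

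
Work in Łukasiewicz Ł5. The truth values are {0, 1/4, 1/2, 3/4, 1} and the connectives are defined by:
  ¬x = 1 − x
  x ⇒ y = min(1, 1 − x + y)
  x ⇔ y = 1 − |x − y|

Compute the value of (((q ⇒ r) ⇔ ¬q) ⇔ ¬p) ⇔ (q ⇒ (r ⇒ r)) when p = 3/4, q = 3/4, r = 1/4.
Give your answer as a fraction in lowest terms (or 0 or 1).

q ⇒ r = 3/4 ⇒ 1/4 = 1/2
¬q = ¬3/4 = 1/4
(q ⇒ r) ⇔ ¬q = 1/2 ⇔ 1/4 = 3/4
¬p = ¬3/4 = 1/4
((q ⇒ r) ⇔ ¬q) ⇔ ¬p = 3/4 ⇔ 1/4 = 1/2
r ⇒ r = 1/4 ⇒ 1/4 = 1
q ⇒ (r ⇒ r) = 3/4 ⇒ 1 = 1
(((q ⇒ r) ⇔ ¬q) ⇔ ¬p) ⇔ (q ⇒ (r ⇒ r)) = 1/2 ⇔ 1 = 1/2

1/2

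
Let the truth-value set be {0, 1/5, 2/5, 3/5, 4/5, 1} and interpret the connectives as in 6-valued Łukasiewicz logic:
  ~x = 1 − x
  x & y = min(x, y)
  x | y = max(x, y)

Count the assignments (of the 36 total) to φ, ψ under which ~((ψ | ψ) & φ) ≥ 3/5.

27

value 1: 11 assignments (counts)
value 4/5: 9 assignments (counts)
value 3/5: 7 assignments (counts)
value 2/5: 5 assignments
value 1/5: 3 assignments
value 0: 1 assignment
So 27 of the 36 assignments meet the threshold.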